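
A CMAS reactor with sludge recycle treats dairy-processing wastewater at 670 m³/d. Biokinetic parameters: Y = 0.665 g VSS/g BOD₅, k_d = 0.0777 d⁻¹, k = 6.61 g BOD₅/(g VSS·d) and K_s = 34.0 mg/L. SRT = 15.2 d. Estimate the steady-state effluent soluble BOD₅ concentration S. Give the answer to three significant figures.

S ≈ 1.15 mg/L

From the Monod/SRT balance for a CMAS, S = K_s·(1+k_d θ_c)/[θ_c·(Y k − k_d) − 1] = 34.0 × (1 + 0.0777 × 15.2) / [15.2 × (0.665 × 6.61 − 0.0777) − 1] = 74.16 / 64.63 = 1.147 mg/L.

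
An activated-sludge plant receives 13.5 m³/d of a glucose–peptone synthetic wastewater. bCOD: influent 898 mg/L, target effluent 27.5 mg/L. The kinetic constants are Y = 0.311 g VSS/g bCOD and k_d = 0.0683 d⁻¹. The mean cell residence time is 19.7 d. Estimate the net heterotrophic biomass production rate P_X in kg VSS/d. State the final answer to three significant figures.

Y_obs = Y / (1 + k_d θ_c) = 0.311 / (1 + 0.0683 × 19.7) = 0.311 / 2.346 = 0.1326.
ΔS = 898 − 27.5 = 870.5 mg/L, so the substrate removal rate is 13.5 × 870.5/1000 = 11.75 kg bCOD/d.
Net biomass production P_X = Y_obs × Q·(S₀ − S) = 0.1326 × 11.75 = 1.558 kg VSS/d.

P_X ≈ 1.56 kg VSS/d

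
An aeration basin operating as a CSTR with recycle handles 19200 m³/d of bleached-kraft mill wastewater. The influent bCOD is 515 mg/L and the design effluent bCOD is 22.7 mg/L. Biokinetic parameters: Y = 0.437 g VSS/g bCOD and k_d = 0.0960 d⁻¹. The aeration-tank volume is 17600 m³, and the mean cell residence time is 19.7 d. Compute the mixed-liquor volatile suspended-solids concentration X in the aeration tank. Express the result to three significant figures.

X ≈ 1600 mg/L

From V·X·(1 + k_d·θ_c) = Y·Q·(S₀ − S)·θ_c: X = 0.437 × 19200 × (515 − 22.7) × 19.7 / [17600 × (1 + 0.0960 × 19.7)] = 1599 mg/L.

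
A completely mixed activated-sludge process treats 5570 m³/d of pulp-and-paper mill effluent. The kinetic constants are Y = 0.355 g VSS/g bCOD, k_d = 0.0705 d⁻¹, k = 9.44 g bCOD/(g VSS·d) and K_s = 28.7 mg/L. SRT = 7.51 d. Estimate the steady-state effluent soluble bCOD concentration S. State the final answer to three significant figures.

S ≈ 1.86 mg/L

Effluent substrate depends only on kinetics and SRT: S = K_s(1 + k_d θ_c) / [θ_c(Yk − k_d) − 1] = 28.7 × (1 + 0.0705 × 7.51) / [7.51 × (0.355 × 9.44 − 0.0705) − 1] = 43.90 / 23.64 = 1.857 mg/L.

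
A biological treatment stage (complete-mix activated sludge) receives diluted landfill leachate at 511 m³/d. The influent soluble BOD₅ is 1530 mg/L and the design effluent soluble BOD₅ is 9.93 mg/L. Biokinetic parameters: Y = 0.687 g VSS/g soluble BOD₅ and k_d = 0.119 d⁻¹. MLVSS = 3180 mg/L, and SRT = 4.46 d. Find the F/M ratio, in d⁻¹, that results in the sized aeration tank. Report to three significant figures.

Rearranging the biomass balance for a CMAS with decay, V = Y·Q·ΔS·θ_c / [X·(1+k_d θ_c)] = 0.687 × 511 × (1530 − 9.93) × 4.46 / [3180 × (1 + 0.119 × 4.46)] = 2.38×10^6 / 4868 = 488.9 m³.
F/M = applied load / biomass = Q·S₀/(V·X) = 511 × 1530 / (488.9 × 3180) = 0.5028 d⁻¹.

F/M ≈ 0.503 d⁻¹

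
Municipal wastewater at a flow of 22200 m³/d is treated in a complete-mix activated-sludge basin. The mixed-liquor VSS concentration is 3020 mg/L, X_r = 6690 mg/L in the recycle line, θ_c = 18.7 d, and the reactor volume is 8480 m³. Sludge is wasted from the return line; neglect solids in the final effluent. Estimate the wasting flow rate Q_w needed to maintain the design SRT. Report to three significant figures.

Wasting from the return line (neglecting effluent solids): Q_w = V·X / (θ_c·X_r) = 8480 × 3020 / (18.7 × 6690) = 204.7 m³/d.

Q_w ≈ 205 m³/d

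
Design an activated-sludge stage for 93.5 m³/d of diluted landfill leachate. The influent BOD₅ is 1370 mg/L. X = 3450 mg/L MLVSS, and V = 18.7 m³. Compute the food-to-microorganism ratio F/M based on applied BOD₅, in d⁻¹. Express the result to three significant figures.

F/M = applied load / biomass = Q·S₀/(V·X) = 93.5 × 1370 / (18.70 × 3450) = 1.986 d⁻¹.

F/M ≈ 1.99 d⁻¹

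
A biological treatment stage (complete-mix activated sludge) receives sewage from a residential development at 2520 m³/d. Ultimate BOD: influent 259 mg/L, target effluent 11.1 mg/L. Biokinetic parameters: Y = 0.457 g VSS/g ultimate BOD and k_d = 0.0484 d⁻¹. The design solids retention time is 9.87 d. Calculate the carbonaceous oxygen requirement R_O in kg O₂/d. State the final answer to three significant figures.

R_O ≈ 350 kg O₂/d

Y_obs = Y / (1 + k_d θ_c) = 0.457 / (1 + 0.0484 × 9.87) = 0.457 / 1.478 = 0.3093.
Mass of ultimate BOD removed per day: Q(S₀ − S) = 2520 × 247.9 g/m³ = 624.7 kg/d.
P_X = Y_obs·Q·(S₀ − S) = 0.3093 × 624.7 = 193.2 kg VSS/d.
Carbonaceous O₂ demand = substrate oxidised − cell-mass equivalent = 624.7 − 1.42 × 193.2 = 350.4 kg O₂/d.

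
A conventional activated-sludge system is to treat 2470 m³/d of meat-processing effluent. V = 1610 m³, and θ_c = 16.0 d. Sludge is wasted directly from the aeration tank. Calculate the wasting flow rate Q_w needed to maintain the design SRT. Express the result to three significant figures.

For wasting at MLVSS concentration, Q_w = V/θ_c = 1610/16.0 = 100.6 m³/d.

Q_w ≈ 101 m³/d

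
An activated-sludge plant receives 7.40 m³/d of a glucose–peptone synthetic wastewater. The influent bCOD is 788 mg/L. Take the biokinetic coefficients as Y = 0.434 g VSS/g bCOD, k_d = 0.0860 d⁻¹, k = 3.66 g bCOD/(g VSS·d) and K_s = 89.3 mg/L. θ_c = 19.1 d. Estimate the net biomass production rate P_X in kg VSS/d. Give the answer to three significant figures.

Effluent substrate depends only on kinetics and SRT: S = K_s(1 + k_d θ_c) / [θ_c(Yk − k_d) − 1] = 89.3 × (1 + 0.0860 × 19.1) / [19.1 × (0.434 × 3.66 − 0.0860) − 1] = 236.0 / 27.70 = 8.520 mg/L.
Y_obs = Y / (1 + k_d θ_c) = 0.434 / (1 + 0.0860 × 19.1) = 0.434 / 2.643 = 0.1642.
Q·(S₀ − S) = 7.40 × (788 − 8.52) × 10⁻³ = 5.768 kg/d removed.
So the net sludge growth is P_X = 0.1642 × 5.768 = 0.9473 kg VSS/d.

P_X ≈ 0.947 kg VSS/d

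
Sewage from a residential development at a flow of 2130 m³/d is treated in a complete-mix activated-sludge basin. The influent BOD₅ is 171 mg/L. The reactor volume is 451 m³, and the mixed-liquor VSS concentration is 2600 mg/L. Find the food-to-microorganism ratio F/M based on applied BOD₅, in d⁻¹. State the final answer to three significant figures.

F/M = Q·S₀ / (V·X) = 2130 × 171 / (451.0 × 2600) = 0.3106 g BOD₅·(g VSS·d)⁻¹.

F/M ≈ 0.311 d⁻¹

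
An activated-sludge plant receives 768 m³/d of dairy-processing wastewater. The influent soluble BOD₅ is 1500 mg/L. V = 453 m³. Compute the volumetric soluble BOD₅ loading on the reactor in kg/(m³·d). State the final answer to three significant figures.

L_v ≈ 2.54 kg soluble BOD₅/(m³·d)

L_v = Q S₀ / V = 768 × 1500 × 10⁻³ / 453.0 = 2.543 kg/(m³·d).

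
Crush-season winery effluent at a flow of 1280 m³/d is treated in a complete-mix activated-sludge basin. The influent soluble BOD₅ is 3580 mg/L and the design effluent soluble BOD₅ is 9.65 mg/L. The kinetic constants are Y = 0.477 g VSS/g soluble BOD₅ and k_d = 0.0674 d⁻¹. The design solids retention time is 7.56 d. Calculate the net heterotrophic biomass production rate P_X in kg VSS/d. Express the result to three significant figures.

P_X ≈ 1440 kg VSS/d

The observed yield is Y_obs = Y/(1 + k_d·θ_c) = 0.477 / (1 + 0.0674 × 7.56) = 0.477 / 1.510 = 0.3160 g VSS per g soluble BOD₅ removed.
Mass of soluble BOD₅ removed per day: Q(S₀ − S) = 1280 × 3570 g/m³ = 4570 kg/d.
Net biomass production P_X = Y_obs × Q·(S₀ − S) = 0.3160 × 4570 = 1444 kg VSS/d.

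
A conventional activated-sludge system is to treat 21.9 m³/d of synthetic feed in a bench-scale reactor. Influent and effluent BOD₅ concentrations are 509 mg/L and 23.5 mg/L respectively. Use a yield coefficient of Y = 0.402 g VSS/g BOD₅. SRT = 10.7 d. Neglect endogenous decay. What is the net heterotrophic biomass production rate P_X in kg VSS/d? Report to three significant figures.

Since k_d ≈ 0, Y_obs = Y = 0.402 g VSS/g BOD₅.
Q·(S₀ − S) = 21.9 × (509 − 23.5) × 10⁻³ = 10.63 kg/d removed.
Biomass produced: P_X = Y_obs·Q·ΔS = 0.4020 × 10.63 ≈ 4.274 kg VSS/d.

P_X ≈ 4.27 kg VSS/d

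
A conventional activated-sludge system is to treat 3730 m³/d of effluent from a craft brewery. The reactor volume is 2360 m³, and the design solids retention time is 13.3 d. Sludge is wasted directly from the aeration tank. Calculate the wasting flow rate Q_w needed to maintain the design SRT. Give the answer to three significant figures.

Wasting from the aeration tank: Q_w = V / θ_c = 2360 / 13.3 = 177.4 m³/d.

Q_w ≈ 177 m³/d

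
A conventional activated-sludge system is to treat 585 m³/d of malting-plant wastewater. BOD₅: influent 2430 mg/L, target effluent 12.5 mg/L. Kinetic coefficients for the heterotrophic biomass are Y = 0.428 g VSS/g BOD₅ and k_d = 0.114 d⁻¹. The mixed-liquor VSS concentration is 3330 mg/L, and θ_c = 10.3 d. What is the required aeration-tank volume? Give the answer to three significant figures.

V ≈ 861 m³

Steady-state biomass mass balance: V·X·(1 + k_d·θ_c) = Y·Q·(S₀ − S)·θ_c, so V = 0.428 × 585 × (2430 − 12.5) × 10.3 / [3330 × (1 + 0.114 × 10.3)] = 6.23×10^6 / 7240 = 861.1 m³.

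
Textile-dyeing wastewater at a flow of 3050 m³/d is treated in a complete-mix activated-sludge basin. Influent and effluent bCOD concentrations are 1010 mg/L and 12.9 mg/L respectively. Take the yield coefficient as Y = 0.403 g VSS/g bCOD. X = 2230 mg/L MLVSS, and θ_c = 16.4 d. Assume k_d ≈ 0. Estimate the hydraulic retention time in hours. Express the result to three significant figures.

Biomass mass balance (decay neglected): V·X = Y·Q·(S₀ − S)·θ_c, so V = 0.403 × 3050 × (1010 − 12.9) × 16.4 / 2230 = 9013 m³.
HRT = V/Q = 9013 m³ / 3050 m³·d⁻¹ = 2.955 d × 24 = 70.92 h.

τ ≈ 70.9 h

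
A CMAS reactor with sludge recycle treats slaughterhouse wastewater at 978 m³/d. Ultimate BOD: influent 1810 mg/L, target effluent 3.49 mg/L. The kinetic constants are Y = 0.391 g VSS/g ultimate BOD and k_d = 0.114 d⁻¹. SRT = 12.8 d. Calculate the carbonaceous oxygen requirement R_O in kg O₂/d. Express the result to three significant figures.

R_O ≈ 1370 kg O₂/d

Correct the yield for decay: Y_obs = Y/(1 + k_d θ_c) = 0.391 / (1 + 0.114 × 12.8) = 0.391 / 2.459 = 0.1590.
ΔS = 1810 − 3.49 = 1807 mg/L, so the substrate removal rate is 978 × 1807/1000 = 1767 kg ultimate BOD/d.
Biomass synthesised: P_X = Y_obs × 1767 = 280.9 kg VSS/d.
R_O = Q·ΔS − 1.42 P_X = 1767 − 398.9 = 1368 kg O₂/d.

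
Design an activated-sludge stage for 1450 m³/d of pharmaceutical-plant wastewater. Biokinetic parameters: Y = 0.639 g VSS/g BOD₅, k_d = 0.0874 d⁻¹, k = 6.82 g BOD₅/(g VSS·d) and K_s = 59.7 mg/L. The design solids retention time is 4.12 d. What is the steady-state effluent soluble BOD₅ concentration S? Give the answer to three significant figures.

For a completely mixed reactor with recycle the Lawrence–McCarty relation gives S = K_s·(1 + k_d·θ_c) / [θ_c·(Y·k − k_d) − 1] = 59.7 × (1 + 0.0874 × 4.12) / [4.12 × (0.639 × 6.82 − 0.0874) − 1] = 81.20 / 16.59 = 4.893 mg/L.

S ≈ 4.89 mg/L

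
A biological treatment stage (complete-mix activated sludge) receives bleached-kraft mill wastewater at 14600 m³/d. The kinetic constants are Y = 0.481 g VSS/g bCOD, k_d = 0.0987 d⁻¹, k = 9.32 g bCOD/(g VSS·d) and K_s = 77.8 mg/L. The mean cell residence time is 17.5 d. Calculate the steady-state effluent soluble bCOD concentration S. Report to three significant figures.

S ≈ 2.80 mg/L

For a completely mixed reactor with recycle the Lawrence–McCarty relation gives S = K_s·(1 + k_d·θ_c) / [θ_c·(Y·k − k_d) − 1] = 77.8 × (1 + 0.0987 × 17.5) / [17.5 × (0.481 × 9.32 − 0.0987) − 1] = 212.2 / 75.72 = 2.802 mg/L.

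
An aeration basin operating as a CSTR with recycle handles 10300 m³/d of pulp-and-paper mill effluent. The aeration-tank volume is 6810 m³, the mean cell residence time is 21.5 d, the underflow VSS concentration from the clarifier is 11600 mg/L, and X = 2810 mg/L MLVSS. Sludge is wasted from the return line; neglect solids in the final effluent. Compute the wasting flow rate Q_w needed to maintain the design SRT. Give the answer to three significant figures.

Q_w ≈ 76.7 m³/d

Wasting from the return line (neglecting effluent solids): Q_w = V·X / (θ_c·X_r) = 6810 × 2810 / (21.5 × 11600) = 76.73 m³/d.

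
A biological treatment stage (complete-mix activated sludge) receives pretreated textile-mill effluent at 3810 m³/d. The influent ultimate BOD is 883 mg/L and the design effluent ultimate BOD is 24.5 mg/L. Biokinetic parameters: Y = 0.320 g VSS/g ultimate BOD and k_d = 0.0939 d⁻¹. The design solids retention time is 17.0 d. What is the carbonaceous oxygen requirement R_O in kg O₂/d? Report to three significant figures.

Y_obs = Y / (1 + k_d θ_c) = 0.320 / (1 + 0.0939 × 17.0) = 0.320 / 2.596 = 0.1233.
Substrate removed = Q·(S₀ − S) = 3810 m³/d × (883 − 24.5) g/m³ = 3.27×10^6 g/d = 3271 kg/d.
Biomass synthesised: P_X = Y_obs × 3271 = 403.1 kg VSS/d.
Carbonaceous O₂ demand = substrate oxidised − cell-mass equivalent = 3271 − 1.42 × 403.1 = 2698 kg O₂/d.

R_O ≈ 2700 kg O₂/d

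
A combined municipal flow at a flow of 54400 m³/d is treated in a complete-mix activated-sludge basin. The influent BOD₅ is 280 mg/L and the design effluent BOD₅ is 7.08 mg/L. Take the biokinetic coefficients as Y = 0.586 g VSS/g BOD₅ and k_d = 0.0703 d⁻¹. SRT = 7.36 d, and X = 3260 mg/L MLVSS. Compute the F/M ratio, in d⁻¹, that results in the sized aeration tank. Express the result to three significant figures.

Rearranging the biomass balance for a CMAS with decay, V = Y·Q·ΔS·θ_c / [X·(1+k_d θ_c)] = 0.586 × 54400 × (280 − 7.08) × 7.36 / [3260 × (1 + 0.0703 × 7.36)] = 6.4×10^7 / 4947 = 12945 m³.
Food-to-microorganism ratio F/M = Q S₀ / (V X) = 54400 × 280 / (12945 × 3260) = 0.3610 d⁻¹.

F/M ≈ 0.361 d⁻¹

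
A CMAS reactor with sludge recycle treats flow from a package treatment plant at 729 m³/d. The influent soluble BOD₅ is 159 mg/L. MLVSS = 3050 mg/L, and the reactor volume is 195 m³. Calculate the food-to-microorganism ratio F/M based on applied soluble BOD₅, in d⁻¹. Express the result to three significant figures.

F/M = Q·S₀ / (V·X) = 729 × 159 / (195.0 × 3050) = 0.1949 g soluble BOD₅·(g VSS·d)⁻¹.

F/M ≈ 0.195 d⁻¹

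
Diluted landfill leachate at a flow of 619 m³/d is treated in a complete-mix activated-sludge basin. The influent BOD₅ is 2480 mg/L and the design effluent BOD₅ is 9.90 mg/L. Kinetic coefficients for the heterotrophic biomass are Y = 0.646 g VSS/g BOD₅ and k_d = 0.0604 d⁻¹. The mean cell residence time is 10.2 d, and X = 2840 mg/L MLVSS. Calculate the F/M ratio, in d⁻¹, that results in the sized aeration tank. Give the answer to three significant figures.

F/M ≈ 0.246 d⁻¹

From the SRT design equation V = Y Q (S₀−S) θ_c / [X (1 + k_d θ_c)] = 0.646 × 619 × (2480 − 9.90) × 10.2 / [2840 × (1 + 0.0604 × 10.2)] = 1.01×10^7 / 4590 = 2195 m³.
Food-to-microorganism ratio F/M = Q S₀ / (V X) = 619 × 2480 / (2195 × 2840) = 0.2462 d⁻¹.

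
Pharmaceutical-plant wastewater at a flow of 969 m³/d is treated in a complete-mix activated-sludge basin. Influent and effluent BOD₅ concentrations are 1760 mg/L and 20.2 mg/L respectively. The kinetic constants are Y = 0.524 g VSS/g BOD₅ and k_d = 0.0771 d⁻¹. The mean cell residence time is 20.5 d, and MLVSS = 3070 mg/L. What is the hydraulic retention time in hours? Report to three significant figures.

τ ≈ 56.6 h

Steady-state biomass mass balance: V·X·(1 + k_d·θ_c) = Y·Q·(S₀ − S)·θ_c, so V = 0.524 × 969 × (1760 − 20.2) × 20.5 / [3070 × (1 + 0.0771 × 20.5)] = 1.81×10^7 / 7922 = 2286 m³.
Hydraulic retention time τ = V/Q = 2286 / 969 = 2.359 d = 56.62 h.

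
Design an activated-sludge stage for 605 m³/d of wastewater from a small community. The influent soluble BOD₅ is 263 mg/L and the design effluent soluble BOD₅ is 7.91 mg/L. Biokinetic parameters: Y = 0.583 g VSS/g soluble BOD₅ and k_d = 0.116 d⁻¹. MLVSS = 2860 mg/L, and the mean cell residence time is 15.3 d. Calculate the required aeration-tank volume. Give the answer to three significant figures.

V ≈ 173 m³

Steady-state biomass mass balance: V·X·(1 + k_d·θ_c) = Y·Q·(S₀ − S)·θ_c, so V = 0.583 × 605 × (263 − 7.91) × 15.3 / [2860 × (1 + 0.116 × 15.3)] = 1.38×10^6 / 7936 = 173.5 m³.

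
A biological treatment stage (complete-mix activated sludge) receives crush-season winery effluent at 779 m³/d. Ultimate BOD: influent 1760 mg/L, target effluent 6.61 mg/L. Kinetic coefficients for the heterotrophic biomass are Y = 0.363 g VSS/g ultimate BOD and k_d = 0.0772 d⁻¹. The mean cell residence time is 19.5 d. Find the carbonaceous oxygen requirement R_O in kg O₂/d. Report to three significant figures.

R_O ≈ 1080 kg O₂/d

Observed yield with endogenous decay: Y_obs = Y / (1 + k_d·θ_c) = 0.363 / (1 + 0.0772 × 19.5) = 0.363 / 2.505 = 0.1449 g VSS/g ultimate BOD.
ΔS = 1760 − 6.61 = 1753 mg/L, so the substrate removal rate is 779 × 1753/1000 = 1366 kg ultimate BOD/d.
Biomass synthesised: P_X = Y_obs × 1366 = 197.9 kg VSS/d.
R_O = Q·ΔS − 1.42 P_X = 1366 − 281.0 = 1085 kg O₂/d.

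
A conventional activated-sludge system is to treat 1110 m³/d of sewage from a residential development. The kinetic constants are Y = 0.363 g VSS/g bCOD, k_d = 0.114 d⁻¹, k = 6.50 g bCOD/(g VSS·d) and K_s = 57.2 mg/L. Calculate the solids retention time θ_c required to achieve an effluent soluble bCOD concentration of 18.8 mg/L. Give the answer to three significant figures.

At the target effluent, Y k S/(K_s+S) = 0.363×6.50×18.8/76.00 = 0.5837 d⁻¹.
θ_c = 1/(μ − k_d) = 1/(0.5837 − 0.114) = 1/0.4697 = 2.129 d.

θ_c ≈ 2.13 d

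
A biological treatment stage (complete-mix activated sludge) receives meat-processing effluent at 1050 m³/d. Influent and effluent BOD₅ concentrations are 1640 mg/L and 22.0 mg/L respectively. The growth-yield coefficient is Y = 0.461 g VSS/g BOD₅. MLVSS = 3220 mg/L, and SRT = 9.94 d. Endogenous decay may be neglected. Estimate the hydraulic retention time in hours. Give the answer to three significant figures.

Biomass mass balance (decay neglected): V·X = Y·Q·(S₀ − S)·θ_c, so V = 0.461 × 1050 × (1640 − 22.0) × 9.94 / 3220 = 2418 m³.
HRT = V/Q = 2418 m³ / 1050 m³·d⁻¹ = 2.303 d × 24 = 55.26 h.

τ ≈ 55.3 h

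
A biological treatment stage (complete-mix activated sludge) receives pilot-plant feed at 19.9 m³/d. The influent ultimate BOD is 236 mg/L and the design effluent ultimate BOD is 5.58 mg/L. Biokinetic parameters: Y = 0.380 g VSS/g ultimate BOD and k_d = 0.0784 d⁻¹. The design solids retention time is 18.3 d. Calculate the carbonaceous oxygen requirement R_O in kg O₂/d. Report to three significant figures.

R_O ≈ 3.57 kg O₂/d

Observed yield with endogenous decay: Y_obs = Y / (1 + k_d·θ_c) = 0.380 / (1 + 0.0784 × 18.3) = 0.380 / 2.435 = 0.1561 g VSS/g ultimate BOD.
Q·(S₀ − S) = 19.9 × (236 − 5.58) × 10⁻³ = 4.585 kg/d removed.
Net sludge production P_X = 0.1561 × 4.585 = 0.7157 kg VSS/d.
Carbonaceous O₂ demand = substrate oxidised − cell-mass equivalent = 4.585 − 1.42 × 0.7157 = 3.569 kg O₂/d.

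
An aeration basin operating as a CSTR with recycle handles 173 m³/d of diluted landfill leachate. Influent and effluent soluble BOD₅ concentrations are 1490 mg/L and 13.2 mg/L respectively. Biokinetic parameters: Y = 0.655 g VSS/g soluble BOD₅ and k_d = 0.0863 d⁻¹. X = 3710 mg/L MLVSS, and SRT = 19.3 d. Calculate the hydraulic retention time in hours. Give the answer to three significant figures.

τ ≈ 45.3 h

Steady-state biomass mass balance: V·X·(1 + k_d·θ_c) = Y·Q·(S₀ − S)·θ_c, so V = 0.655 × 173 × (1490 − 13.2) × 19.3 / [3710 × (1 + 0.0863 × 19.3)] = 3.23×10^6 / 9889 = 326.6 m³.
HRT = V/Q = 326.6 m³ / 173 m³·d⁻¹ = 1.888 d × 24 = 45.31 h.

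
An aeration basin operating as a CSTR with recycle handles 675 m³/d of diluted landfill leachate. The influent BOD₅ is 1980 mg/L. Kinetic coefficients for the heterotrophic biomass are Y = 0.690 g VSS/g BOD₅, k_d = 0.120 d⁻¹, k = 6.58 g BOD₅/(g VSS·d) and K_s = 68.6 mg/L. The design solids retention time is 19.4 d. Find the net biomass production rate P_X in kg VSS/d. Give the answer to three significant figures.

For a completely mixed reactor with recycle the Lawrence–McCarty relation gives S = K_s·(1 + k_d·θ_c) / [θ_c·(Y·k − k_d) − 1] = 68.6 × (1 + 0.120 × 19.4) / [19.4 × (0.690 × 6.58 − 0.120) − 1] = 228.3 / 84.75 = 2.694 mg/L.
Correct the yield for decay: Y_obs = Y/(1 + k_d θ_c) = 0.690 / (1 + 0.120 × 19.4) = 0.690 / 3.328 = 0.2073.
Substrate removed = Q·(S₀ − S) = 675 m³/d × (1980 − 2.69) g/m³ = 1.33×10^6 g/d = 1335 kg/d.
Biomass produced: P_X = Y_obs·Q·ΔS = 0.2073 × 1335 ≈ 276.7 kg VSS/d.

P_X ≈ 277 kg VSS/d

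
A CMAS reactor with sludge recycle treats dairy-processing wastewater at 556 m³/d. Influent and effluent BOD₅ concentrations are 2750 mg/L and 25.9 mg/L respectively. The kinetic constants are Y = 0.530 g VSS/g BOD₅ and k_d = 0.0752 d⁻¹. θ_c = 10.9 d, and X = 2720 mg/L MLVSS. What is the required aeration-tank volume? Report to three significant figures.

V ≈ 1770 m³

From the SRT design equation V = Y Q (S₀−S) θ_c / [X (1 + k_d θ_c)] = 0.530 × 556 × (2750 − 25.9) × 10.9 / [2720 × (1 + 0.0752 × 10.9)] = 8.75×10^6 / 4950 = 1768 m³.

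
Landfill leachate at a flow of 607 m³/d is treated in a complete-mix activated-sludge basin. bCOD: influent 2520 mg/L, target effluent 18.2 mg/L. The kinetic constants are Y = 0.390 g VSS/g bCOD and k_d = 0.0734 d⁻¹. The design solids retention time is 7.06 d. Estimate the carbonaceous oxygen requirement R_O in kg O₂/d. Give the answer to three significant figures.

R_O ≈ 965 kg O₂/d

Correct the yield for decay: Y_obs = Y/(1 + k_d θ_c) = 0.390 / (1 + 0.0734 × 7.06) = 0.390 / 1.518 = 0.2569.
ΔS = 2520 − 18.2 = 2502 mg/L, so the substrate removal rate is 607 × 2502/1000 = 1519 kg bCOD/d.
Biomass synthesised: P_X = Y_obs × 1519 = 390.1 kg VSS/d.
R_O = Q·(S₀ − S) − 1.42·P_X = 1519 − 1.42 × 390.1 = 964.7 kg O₂/d.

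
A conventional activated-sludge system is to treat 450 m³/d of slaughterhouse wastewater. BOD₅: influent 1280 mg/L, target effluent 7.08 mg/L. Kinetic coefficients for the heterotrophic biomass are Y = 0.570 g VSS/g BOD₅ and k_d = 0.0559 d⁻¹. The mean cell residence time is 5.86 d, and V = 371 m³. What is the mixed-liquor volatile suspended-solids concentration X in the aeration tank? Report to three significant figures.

X ≈ 3880 mg/L

Solving the biomass balance for X: X = Y Q (S₀−S) θ_c / [V (1+k_d θ_c)] = 0.570 × 450 × (1280 − 7.08) × 5.86 / [371 × (1 + 0.0559 × 5.86)] = 3885 mg/L.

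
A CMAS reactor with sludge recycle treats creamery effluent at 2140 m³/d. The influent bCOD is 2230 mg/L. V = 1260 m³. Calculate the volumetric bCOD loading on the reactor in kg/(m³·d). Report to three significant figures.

L_v ≈ 3.79 kg bCOD/(m³·d)

Applied bCOD load per unit volume = Q·S₀/V = (2140 × 2230/1000)/1260 = 3.787 kg bCOD·m⁻³·d⁻¹.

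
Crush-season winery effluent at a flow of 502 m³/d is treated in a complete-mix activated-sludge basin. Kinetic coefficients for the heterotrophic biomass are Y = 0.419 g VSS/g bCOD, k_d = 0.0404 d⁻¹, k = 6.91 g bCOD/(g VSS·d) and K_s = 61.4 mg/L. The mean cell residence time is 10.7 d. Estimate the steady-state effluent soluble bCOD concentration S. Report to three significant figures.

S ≈ 2.98 mg/L

From the Monod/SRT balance for a CMAS, S = K_s·(1+k_d θ_c)/[θ_c·(Y k − k_d) − 1] = 61.4 × (1 + 0.0404 × 10.7) / [10.7 × (0.419 × 6.91 − 0.0404) − 1] = 87.94 / 29.55 = 2.976 mg/L.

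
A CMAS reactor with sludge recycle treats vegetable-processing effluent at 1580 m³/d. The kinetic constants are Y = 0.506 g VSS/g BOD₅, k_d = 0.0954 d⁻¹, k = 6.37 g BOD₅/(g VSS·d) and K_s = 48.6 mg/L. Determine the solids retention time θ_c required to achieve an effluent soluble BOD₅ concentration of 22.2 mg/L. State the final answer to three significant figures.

θ_c ≈ 1.09 d

At the target effluent, Y k S/(K_s+S) = 0.506×6.37×22.2/70.80 = 1.011 d⁻¹.
θ_c = 1/(μ − k_d) = 1/(1.011 − 0.0954) = 1/0.9153 = 1.093 d.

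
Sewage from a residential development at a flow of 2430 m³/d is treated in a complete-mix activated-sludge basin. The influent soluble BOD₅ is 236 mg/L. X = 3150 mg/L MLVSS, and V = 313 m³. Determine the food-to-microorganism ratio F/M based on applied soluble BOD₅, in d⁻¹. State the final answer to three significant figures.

F/M ≈ 0.582 d⁻¹

Food-to-microorganism ratio F/M = Q S₀ / (V X) = 2430 × 236 / (313.0 × 3150) = 0.5817 d⁻¹.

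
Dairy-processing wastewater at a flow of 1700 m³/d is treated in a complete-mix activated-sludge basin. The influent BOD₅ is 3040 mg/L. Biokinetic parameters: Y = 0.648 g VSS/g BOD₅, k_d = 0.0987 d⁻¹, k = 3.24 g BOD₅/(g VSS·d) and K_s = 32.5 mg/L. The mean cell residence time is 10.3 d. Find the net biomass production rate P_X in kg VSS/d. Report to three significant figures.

For a completely mixed reactor with recycle the Lawrence–McCarty relation gives S = K_s·(1 + k_d·θ_c) / [θ_c·(Y·k − k_d) − 1] = 32.5 × (1 + 0.0987 × 10.3) / [10.3 × (0.648 × 3.24 − 0.0987) − 1] = 65.54 / 19.61 = 3.342 mg/L.
Correct the yield for decay: Y_obs = Y/(1 + k_d θ_c) = 0.648 / (1 + 0.0987 × 10.3) = 0.648 / 2.017 = 0.3213.
Q·(S₀ − S) = 1700 × (3040 − 3.34) × 10⁻³ = 5162 kg/d removed.
Net biomass production P_X = Y_obs × Q·(S₀ − S) = 0.3213 × 5162 = 1659 kg VSS/d.

P_X ≈ 1660 kg VSS/d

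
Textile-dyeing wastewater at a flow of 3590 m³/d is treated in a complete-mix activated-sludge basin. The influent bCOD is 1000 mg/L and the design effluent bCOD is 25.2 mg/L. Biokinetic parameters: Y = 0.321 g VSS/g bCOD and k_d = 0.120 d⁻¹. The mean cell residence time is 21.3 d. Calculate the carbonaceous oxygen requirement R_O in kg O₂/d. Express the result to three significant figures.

The observed yield is Y_obs = Y/(1 + k_d·θ_c) = 0.321 / (1 + 0.120 × 21.3) = 0.321 / 3.556 = 0.09027 g VSS per g bCOD removed.
Q·(S₀ − S) = 3590 × (1000 − 25.2) × 10⁻³ = 3500 kg/d removed.
Biomass synthesised: P_X = Y_obs × 3500 = 315.9 kg VSS/d.
R_O = Q·ΔS − 1.42 P_X = 3500 − 448.6 = 3051 kg O₂/d.

R_O ≈ 3050 kg O₂/d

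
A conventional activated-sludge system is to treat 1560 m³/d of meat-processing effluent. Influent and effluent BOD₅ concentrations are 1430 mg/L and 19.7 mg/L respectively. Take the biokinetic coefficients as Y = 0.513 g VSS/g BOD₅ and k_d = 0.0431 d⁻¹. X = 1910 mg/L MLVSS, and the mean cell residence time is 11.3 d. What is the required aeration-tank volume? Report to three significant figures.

Rearranging the biomass balance for a CMAS with decay, V = Y·Q·ΔS·θ_c / [X·(1+k_d θ_c)] = 0.513 × 1560 × (1430 − 19.7) × 11.3 / [1910 × (1 + 0.0431 × 11.3)] = 1.28×10^7 / 2840 = 4490 m³.

V ≈ 4490 m³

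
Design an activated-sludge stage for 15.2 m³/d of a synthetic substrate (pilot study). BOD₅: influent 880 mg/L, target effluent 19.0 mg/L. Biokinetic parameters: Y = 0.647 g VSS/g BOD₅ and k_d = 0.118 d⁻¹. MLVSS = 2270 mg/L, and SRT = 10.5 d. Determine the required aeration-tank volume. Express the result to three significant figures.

V ≈ 17.5 m³

From the SRT design equation V = Y Q (S₀−S) θ_c / [X (1 + k_d θ_c)] = 0.647 × 15.2 × (880 − 19.0) × 10.5 / [2270 × (1 + 0.118 × 10.5)] = 8.89×10^4 / 5083 = 17.49 m³.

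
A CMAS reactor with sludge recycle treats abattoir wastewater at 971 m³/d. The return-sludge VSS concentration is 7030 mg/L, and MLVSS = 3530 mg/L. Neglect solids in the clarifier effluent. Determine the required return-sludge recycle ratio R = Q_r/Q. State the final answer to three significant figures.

R ≈ 1.01

Solids balance on the clarifier gives (1+R)X = R·X_r, so R = X/(X_r − X) = 3530 / (7030 − 3530) = 1.009.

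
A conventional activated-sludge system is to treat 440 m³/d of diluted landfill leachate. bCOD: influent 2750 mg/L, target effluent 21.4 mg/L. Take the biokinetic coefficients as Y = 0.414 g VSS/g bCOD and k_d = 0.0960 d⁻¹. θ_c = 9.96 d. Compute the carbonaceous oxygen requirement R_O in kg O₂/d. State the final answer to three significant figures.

Y_obs = Y / (1 + k_d θ_c) = 0.414 / (1 + 0.0960 × 9.96) = 0.414 / 1.956 = 0.2116.
ΔS = 2750 − 21.4 = 2729 mg/L, so the substrate removal rate is 440 × 2729/1000 = 1201 kg bCOD/d.
Net sludge production P_X = 0.2116 × 1201 = 254.1 kg VSS/d.
R_O = Q·(S₀ − S) − 1.42·P_X = 1201 − 1.42 × 254.1 = 839.8 kg O₂/d.

R_O ≈ 840 kg O₂/d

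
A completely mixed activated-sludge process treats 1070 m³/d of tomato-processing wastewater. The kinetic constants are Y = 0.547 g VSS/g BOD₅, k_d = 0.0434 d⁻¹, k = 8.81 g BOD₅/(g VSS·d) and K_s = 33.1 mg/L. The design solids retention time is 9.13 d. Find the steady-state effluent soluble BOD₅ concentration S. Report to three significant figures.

S ≈ 1.08 mg/L

For a completely mixed reactor with recycle the Lawrence–McCarty relation gives S = K_s·(1 + k_d·θ_c) / [θ_c·(Y·k − k_d) − 1] = 33.1 × (1 + 0.0434 × 9.13) / [9.13 × (0.547 × 8.81 − 0.0434) − 1] = 46.22 / 42.60 = 1.085 mg/L.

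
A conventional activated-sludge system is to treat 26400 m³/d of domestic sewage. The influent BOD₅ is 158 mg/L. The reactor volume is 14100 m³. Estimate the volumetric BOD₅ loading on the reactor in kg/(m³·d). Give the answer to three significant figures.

Applied BOD₅ load per unit volume = Q·S₀/V = (26400 × 158/1000)/14100 = 0.2958 kg BOD₅·m⁻³·d⁻¹.

L_v ≈ 0.296 kg BOD₅/(m³·d)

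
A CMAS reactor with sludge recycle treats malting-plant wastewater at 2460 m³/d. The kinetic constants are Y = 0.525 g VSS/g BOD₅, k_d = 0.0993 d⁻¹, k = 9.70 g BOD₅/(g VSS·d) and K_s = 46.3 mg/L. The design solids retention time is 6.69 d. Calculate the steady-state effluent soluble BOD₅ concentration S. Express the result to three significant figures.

S ≈ 2.38 mg/L

Effluent substrate depends only on kinetics and SRT: S = K_s(1 + k_d θ_c) / [θ_c(Yk − k_d) − 1] = 46.3 × (1 + 0.0993 × 6.69) / [6.69 × (0.525 × 9.70 − 0.0993) − 1] = 77.06 / 32.40 = 2.378 mg/L.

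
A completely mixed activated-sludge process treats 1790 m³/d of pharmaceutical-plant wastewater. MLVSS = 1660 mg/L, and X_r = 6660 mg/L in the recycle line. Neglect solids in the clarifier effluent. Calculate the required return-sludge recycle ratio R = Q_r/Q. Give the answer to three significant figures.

Mass balance around the secondary clarifier (neglecting effluent solids): R = X / (X_r − X) = 1660 / (6660 − 1660) = 0.3320.

R ≈ 0.332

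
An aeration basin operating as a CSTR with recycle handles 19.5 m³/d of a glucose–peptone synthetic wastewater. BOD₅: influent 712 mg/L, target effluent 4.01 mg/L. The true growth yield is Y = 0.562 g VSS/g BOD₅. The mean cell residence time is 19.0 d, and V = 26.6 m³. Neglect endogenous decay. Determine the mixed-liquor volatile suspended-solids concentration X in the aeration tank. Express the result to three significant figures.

X ≈ 5540 mg/L

X = Y·Q·ΔS·θ_c / V = 0.562 × 19.5 × (712 − 4.01) × 19.0 / 26.6 = 5542 mg/L.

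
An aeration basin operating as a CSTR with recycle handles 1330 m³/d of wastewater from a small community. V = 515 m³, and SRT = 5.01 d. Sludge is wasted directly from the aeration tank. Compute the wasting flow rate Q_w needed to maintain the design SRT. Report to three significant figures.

Q_w ≈ 103 m³/d

With mixed-liquor wasting, θ_c = V/Q_w, so Q_w = V/θ_c = 515.0/5.01 = 102.8 m³/d.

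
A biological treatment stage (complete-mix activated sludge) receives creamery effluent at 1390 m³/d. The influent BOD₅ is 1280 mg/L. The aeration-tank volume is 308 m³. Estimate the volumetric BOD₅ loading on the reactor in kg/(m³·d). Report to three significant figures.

Applied BOD₅ load per unit volume = Q·S₀/V = (1390 × 1280/1000)/308.0 = 5.777 kg BOD₅·m⁻³·d⁻¹.

L_v ≈ 5.78 kg BOD₅/(m³·d)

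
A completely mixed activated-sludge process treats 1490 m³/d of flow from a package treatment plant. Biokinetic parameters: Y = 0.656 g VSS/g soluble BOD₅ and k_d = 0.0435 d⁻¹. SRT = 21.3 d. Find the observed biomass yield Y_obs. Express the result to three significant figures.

The observed yield is Y_obs = Y/(1 + k_d·θ_c) = 0.656 / (1 + 0.0435 × 21.3) = 0.656 / 1.927 = 0.3405 g VSS per g soluble BOD₅ removed.

Y_obs ≈ 0.341 g VSS/g soluble BOD₅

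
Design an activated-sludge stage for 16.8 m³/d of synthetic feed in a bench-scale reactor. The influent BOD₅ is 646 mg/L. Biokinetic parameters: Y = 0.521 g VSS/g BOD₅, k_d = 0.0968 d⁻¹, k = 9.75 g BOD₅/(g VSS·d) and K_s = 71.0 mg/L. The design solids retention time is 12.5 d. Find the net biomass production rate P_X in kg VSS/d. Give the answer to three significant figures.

For a completely mixed reactor with recycle the Lawrence–McCarty relation gives S = K_s·(1 + k_d·θ_c) / [θ_c·(Y·k − k_d) − 1] = 71.0 × (1 + 0.0968 × 12.5) / [12.5 × (0.521 × 9.75 − 0.0968) − 1] = 156.9 / 61.29 = 2.560 mg/L.
Y_obs = Y / (1 + k_d θ_c) = 0.521 / (1 + 0.0968 × 12.5) = 0.521 / 2.210 = 0.2357.
Substrate removed = Q·(S₀ − S) = 16.8 m³/d × (646 − 2.56) g/m³ = 1.08×10^4 g/d = 10.81 kg/d.
So the net sludge growth is P_X = 0.2357 × 10.81 = 2.548 kg VSS/d.

P_X ≈ 2.55 kg VSS/d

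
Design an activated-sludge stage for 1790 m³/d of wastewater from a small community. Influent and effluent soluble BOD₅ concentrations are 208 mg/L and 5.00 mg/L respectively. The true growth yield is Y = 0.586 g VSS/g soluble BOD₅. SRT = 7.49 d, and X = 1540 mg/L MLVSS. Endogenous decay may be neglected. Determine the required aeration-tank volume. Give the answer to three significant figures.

V ≈ 1040 m³

Biomass mass balance (decay neglected): V·X = Y·Q·(S₀ − S)·θ_c, so V = 0.586 × 1790 × (208 − 5.00) × 7.49 / 1540 = 1036 m³.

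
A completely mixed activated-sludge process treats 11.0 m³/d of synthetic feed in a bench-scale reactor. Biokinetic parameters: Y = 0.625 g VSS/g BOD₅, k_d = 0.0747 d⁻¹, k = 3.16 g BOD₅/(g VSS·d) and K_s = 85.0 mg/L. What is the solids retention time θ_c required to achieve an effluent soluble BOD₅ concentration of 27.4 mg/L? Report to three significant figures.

At the target effluent, Y k S/(K_s+S) = 0.625×3.16×27.4/112.4 = 0.4815 d⁻¹.
1/θ_c = 0.4815 − 0.0747 = 0.4068 d⁻¹, so θ_c = 2.459 d.

θ_c ≈ 2.46 d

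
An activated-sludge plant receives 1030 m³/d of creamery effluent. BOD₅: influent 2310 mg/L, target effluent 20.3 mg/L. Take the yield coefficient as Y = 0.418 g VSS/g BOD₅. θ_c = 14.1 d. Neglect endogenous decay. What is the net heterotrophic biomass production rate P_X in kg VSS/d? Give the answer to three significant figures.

Since k_d ≈ 0, Y_obs = Y = 0.418 g VSS/g BOD₅.
Mass of BOD₅ removed per day: Q(S₀ − S) = 1030 × 2290 g/m³ = 2358 kg/d.
So the net sludge growth is P_X = 0.4180 × 2358 = 985.8 kg VSS/d.

P_X ≈ 986 kg VSS/d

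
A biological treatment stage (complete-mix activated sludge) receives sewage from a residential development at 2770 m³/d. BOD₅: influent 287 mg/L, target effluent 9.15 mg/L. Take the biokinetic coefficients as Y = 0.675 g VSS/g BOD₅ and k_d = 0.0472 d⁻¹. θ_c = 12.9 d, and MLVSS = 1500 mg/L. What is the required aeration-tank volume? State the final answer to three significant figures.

Steady-state biomass mass balance: V·X·(1 + k_d·θ_c) = Y·Q·(S₀ − S)·θ_c, so V = 0.675 × 2770 × (287 − 9.15) × 12.9 / [1500 × (1 + 0.0472 × 12.9)] = 6.7×10^6 / 2413 = 2777 m³.

V ≈ 2780 m³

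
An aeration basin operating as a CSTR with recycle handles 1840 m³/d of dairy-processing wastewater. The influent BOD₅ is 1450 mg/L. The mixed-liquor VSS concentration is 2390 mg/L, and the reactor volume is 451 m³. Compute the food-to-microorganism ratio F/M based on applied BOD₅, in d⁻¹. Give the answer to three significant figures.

F/M ≈ 2.48 d⁻¹

F/M = applied load / biomass = Q·S₀/(V·X) = 1840 × 1450 / (451.0 × 2390) = 2.475 d⁻¹.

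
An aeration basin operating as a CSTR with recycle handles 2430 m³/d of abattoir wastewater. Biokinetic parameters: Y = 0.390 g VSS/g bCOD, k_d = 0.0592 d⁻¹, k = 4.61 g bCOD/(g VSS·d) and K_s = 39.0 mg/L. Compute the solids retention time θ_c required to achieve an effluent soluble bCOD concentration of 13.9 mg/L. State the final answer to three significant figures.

Specific growth rate at S = 13.9 mg/L: μ = YkS/(K_s+S) = 0.390·4.61·13.9/(39.0+13.9) = 0.4724 d⁻¹.
Then 1/θ_c = μ − k_d = 0.4724 − 0.0592 = 0.4132 d⁻¹, giving θ_c = 2.420 d.

θ_c ≈ 2.42 d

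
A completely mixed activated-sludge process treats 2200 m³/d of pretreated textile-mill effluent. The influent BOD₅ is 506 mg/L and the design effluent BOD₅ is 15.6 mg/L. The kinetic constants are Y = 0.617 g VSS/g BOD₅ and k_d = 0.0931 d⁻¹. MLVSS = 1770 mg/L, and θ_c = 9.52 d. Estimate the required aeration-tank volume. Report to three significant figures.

V ≈ 1900 m³

Rearranging the biomass balance for a CMAS with decay, V = Y·Q·ΔS·θ_c / [X·(1+k_d θ_c)] = 0.617 × 2200 × (506 − 15.6) × 9.52 / [1770 × (1 + 0.0931 × 9.52)] = 6.34×10^6 / 3339 = 1898 m³.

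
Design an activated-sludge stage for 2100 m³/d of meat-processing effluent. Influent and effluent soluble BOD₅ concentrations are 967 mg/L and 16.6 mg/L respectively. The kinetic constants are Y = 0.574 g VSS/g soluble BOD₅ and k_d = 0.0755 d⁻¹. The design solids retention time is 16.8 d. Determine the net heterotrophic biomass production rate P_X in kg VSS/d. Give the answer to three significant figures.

P_X ≈ 505 kg VSS/d

Y_obs = Y / (1 + k_d θ_c) = 0.574 / (1 + 0.0755 × 16.8) = 0.574 / 2.268 = 0.2530.
Mass of soluble BOD₅ removed per day: Q(S₀ − S) = 2100 × 950.4 g/m³ = 1996 kg/d.
Net biomass production P_X = Y_obs × Q·(S₀ − S) = 0.2530 × 1996 = 505.0 kg VSS/d.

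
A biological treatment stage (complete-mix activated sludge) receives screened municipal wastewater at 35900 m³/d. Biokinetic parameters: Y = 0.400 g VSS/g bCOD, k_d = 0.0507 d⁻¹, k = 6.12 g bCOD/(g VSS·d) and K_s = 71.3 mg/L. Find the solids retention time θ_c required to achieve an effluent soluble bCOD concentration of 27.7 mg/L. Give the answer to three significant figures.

Specific growth rate at S = 27.7 mg/L: μ = YkS/(K_s+S) = 0.400·6.12·27.7/(71.3+27.7) = 0.6849 d⁻¹.
θ_c = 1/(μ − k_d) = 1/(0.6849 − 0.0507) = 1/0.6342 = 1.577 d.

θ_c ≈ 1.58 d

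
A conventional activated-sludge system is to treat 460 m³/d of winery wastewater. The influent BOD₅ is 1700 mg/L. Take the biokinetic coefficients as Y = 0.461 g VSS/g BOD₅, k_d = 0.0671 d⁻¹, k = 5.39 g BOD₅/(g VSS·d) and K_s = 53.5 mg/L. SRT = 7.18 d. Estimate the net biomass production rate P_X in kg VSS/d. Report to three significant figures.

P_X ≈ 243 kg VSS/d

For a completely mixed reactor with recycle the Lawrence–McCarty relation gives S = K_s·(1 + k_d·θ_c) / [θ_c·(Y·k − k_d) − 1] = 53.5 × (1 + 0.0671 × 7.18) / [7.18 × (0.461 × 5.39 − 0.0671) − 1] = 79.28 / 16.36 = 4.846 mg/L.
Correct the yield for decay: Y_obs = Y/(1 + k_d θ_c) = 0.461 / (1 + 0.0671 × 7.18) = 0.461 / 1.482 = 0.3111.
Substrate removed = Q·(S₀ − S) = 460 m³/d × (1700 − 4.85) g/m³ = 7.8×10^5 g/d = 779.8 kg/d.
Biomass produced: P_X = Y_obs·Q·ΔS = 0.3111 × 779.8 ≈ 242.6 kg VSS/d.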